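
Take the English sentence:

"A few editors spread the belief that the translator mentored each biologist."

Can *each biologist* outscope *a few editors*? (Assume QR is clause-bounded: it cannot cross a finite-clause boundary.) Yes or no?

No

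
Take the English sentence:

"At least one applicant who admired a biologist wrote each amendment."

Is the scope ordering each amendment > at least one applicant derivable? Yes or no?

Yes

The RC *who admired a biologist* is an island, but *each amendment* is not inside it — it is the matrix object, a clausemate of *at least one applicant*.
Clause-internal QR can adjoin the lower DP above the subject, yielding the inverse reading.
The sentence is scopally ambiguous between *at least one applicant* > *each amendment* and *each amendment* > *at least one applicant*.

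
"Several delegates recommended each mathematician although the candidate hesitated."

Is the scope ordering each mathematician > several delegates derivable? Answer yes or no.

Yes

Although there is an adjunct clause, *each mathematician* is in the main clause, not inside the adjunct.
Since no island is crossed, the inverse ordering is licensed alongside surface scope.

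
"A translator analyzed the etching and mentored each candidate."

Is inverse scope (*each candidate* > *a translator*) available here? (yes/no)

No

The DP *each candidate* is contained in one conjunct of the coordinate structure (*mentored each candidate*).
QR out of a conjunct would have to apply non-ATB, which the CSC forbids.
There is no licit LF on which *each candidate* c-commands *a translator*.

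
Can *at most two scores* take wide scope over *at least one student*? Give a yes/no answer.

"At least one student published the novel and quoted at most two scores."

*at most two scores* is embedded in one conjunct of the coordinate structure (*quoted at most two scores*).
The Coordinate Structure Constraint blocks movement (including QR) out of a single conjunct.
So the wide-scope reading for *at most two scores* is blocked.

No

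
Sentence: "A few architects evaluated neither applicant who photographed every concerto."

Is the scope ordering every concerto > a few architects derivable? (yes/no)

No

*every concerto* is embedded in the relative clause *who photographed every concerto* modifying *neither applicant*.
QR out of a relative clause is ruled out by the relative-clause island constraint.
So *every concerto* cannot raise to a position above *a few architects*.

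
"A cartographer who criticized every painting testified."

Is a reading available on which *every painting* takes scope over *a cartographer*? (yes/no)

*every painting* occurs within the relative clause *who criticized every painting*.
A relative clause is a scope island — quantifier raising cannot cross its boundary.
*every painting* > *a cartographer* would require crossing that boundary, which is illicit.

No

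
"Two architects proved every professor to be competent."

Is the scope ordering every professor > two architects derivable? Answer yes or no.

Yes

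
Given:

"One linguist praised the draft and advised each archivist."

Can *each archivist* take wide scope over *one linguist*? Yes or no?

No

*each archivist* sits inside one conjunct of the coordinate structure (*advised each archivist*).
Asymmetric QR out of one conjunct violates the Coordinate Structure Constraint.
*each archivist* is confined to the island and cannot take scope over *one linguist*.
(Only the surface reading survives: one fixed linguist with respect to all the relevant archivists.)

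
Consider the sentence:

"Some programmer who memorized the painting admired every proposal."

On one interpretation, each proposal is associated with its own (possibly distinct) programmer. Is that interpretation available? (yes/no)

That reading corresponds to *every proposal* > *some programmer*.
Although the sentence contains a relative clause (*who memorized the painting*), *every proposal* is outside it, in the matrix VP.
No island intervenes, so both surface and inverse scope are derivable.

Yes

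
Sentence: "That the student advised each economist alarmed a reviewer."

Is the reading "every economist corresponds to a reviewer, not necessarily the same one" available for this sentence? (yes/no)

No

This is the *each economist* > *a reviewer* reading.
The target quantifier *each economist* is part of the sentential subject *that the student advised each economist*.
Sentential subjects are islands: a quantifier inside the subject clause cannot raise over the matrix predicate.
*each economist* is confined to the island and cannot take scope over *a reviewer*.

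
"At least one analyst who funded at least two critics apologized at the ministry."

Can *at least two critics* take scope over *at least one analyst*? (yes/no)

The DP *at least two critics* is contained in the relative clause *who funded at least two critics*.
The relative clause forms an island for QR, so the quantifier is confined to the head noun's restrictor.
Hence only narrow scope for *at least two critics* (under *at least one analyst*) survives.

No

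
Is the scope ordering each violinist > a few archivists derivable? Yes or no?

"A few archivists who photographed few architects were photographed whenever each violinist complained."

No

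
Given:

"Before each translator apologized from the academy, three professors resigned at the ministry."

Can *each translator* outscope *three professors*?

The target quantifier *each translator* is part of the adjunct clause *before each translator apologized from the academy*.
Adjunct clauses are scope islands: a quantifier inside an adjunct cannot raise into the matrix clause.
There is no licit LF on which *each translator* c-commands *three professors*.

No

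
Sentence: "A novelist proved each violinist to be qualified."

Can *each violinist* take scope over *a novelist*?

Yes

ECM infinitives lack a CP barrier, so *each violinist* can QR over the matrix subject *a novelist*.
QR within a single clause is free, so the lower quantifier may take scope over the higher one.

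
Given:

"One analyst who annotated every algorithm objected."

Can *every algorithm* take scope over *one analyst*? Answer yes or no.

No

*every algorithm* is embedded in the relative clause *who annotated every algorithm*.
A relative clause is a scope island — quantifier raising cannot cross its boundary.
The inverse ordering *every algorithm* > *one analyst* is therefore underivable.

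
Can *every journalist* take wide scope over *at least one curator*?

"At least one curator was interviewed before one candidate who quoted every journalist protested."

No

*every journalist* is embedded in the relative clause *who quoted every journalist*, which is itself inside the adjunct *before one candidate who quoted every journalist protested*.
Even if one barrier were somehow void, the other would still block QR.
Hence only narrow scope for *every journalist* (under *at least one curator*) survives.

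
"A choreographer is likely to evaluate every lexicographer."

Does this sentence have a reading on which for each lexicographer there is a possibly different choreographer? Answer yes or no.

The described interpretation is the *every lexicographer* > *a choreographer* scoping.
Raising constructions are monoclausal for scope purposes; *every lexicographer* is not separated from *a choreographer* by any island.
QR within a single clause is free, so the lower quantifier may take scope over the higher one.

Yes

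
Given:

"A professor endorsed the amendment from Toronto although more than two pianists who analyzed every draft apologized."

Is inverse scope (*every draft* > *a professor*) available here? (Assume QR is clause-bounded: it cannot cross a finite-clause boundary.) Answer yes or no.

The DP *every draft* is contained in the relative clause *who analyzed every draft*, which is itself inside the adjunct *although more than two pianists who analyzed every draft apologized*.
Nested islands: the RC island is itself inside an adjunct island, so wide scope is doubly excluded.
So *every draft* cannot raise high enough to outscope *a professor*; only the surface ordering *a professor* > *every draft* is available.
(Only the surface reading survives: one fixed professor with respect to all the relevant drafts.)

No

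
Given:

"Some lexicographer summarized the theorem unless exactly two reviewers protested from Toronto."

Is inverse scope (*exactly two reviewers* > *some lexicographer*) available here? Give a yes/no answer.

*exactly two reviewers* sits inside the adjunct clause *unless exactly two reviewers protested from Toronto*.
The adjunct-island constraint bars QR out of an adverbial clause.
Hence only narrow scope for *exactly two reviewers* (under *some lexicographer*) survives.

No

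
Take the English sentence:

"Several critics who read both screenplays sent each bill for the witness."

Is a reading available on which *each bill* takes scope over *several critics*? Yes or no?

Yes

*each bill* is a matrix argument; only *several critics* is modified by the relative clause *who read both screenplays*, so the RC island is irrelevant to the target quantifier.
Ordinary QR to a clause-peripheral position gives the wide-scope LF for the lower DP.
Both orderings are possible: *several critics* > *each bill* and *each bill* > *several critics*.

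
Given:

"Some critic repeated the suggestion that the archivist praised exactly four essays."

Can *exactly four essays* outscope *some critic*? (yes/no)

No

*exactly four essays* sits inside the complex NP *the suggestion that the archivist praised exactly four essays*.
The complex NP is opaque for QR — the quantifier is frozen inside the noun's complement.
So *exactly four essays* cannot raise high enough to outscope *some critic*; only the surface ordering *some critic* > *exactly four essays* is available.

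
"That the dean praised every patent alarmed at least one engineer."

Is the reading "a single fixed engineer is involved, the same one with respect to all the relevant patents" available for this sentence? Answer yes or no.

That reading corresponds to *at least one engineer* > *every patent*.
Nothing needs to raise out of an island for *at least one engineer* > *every patent*: *at least one engineer* takes scope from its matrix position over the clause containing *every patent*.

Yes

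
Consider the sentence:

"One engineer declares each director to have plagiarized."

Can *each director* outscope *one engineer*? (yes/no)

Yes

The ECM infinitive is scope-transparent — *each director* is free to raise above *one engineer*.
Clause-internal QR can adjoin the lower DP above the subject, yielding the inverse reading.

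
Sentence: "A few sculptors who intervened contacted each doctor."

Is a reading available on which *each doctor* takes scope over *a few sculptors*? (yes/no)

Yes

*each doctor* is a matrix argument; only *a few sculptors* is modified by the relative clause *who intervened*, so the RC island is irrelevant to the target quantifier.
With no island boundary between them, the object can take inverse scope over the subject via ordinary QR within the clause.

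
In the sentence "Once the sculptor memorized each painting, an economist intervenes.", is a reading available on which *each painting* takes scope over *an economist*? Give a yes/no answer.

No

*each painting* is embedded in the adjunct clause *once the sculptor memorized each painting*.
Scope out of an adjunct clause is unavailable: QR respects the adjunct-island constraint.
So *each painting* cannot raise to a position above *an economist*.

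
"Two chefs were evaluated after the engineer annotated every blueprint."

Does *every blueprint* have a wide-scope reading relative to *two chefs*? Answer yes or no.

*every blueprint* occurs within the adjunct clause *after the engineer annotated every blueprint*.
Adverbial clauses are not L-marked, so they are barriers for QR — the quantifier cannot escape the adjunct.
So *every blueprint* cannot raise high enough to outscope *two chefs*; only the surface ordering *two chefs* > *every blueprint* is available.

No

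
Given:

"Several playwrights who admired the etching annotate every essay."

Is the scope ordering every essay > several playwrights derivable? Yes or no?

The RC *who admired the etching* is an island, but *every essay* is not inside it — it is the matrix object, a clausemate of *several playwrights*.
Ordinary QR to a clause-peripheral position gives the wide-scope LF for the lower DP.

Yes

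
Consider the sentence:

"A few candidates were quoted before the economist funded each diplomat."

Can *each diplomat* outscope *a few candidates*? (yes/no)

No

*each diplomat* sits inside the adjunct clause *before the economist funded each diplomat*.
Adjunct clauses are scope islands: a quantifier inside an adjunct cannot raise into the matrix clause.
*each diplomat* is confined to the island and cannot take scope over *a few candidates*.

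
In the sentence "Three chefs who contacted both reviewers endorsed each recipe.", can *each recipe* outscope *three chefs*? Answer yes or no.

The RC *who contacted both reviewers* is an island, but *each recipe* is not inside it — it is the matrix object, a clausemate of *three chefs*.
Clause-internal QR can adjoin the lower DP above the subject, yielding the inverse reading.
Both orderings are possible: *three chefs* > *each recipe* and *each recipe* > *three chefs*.

Yes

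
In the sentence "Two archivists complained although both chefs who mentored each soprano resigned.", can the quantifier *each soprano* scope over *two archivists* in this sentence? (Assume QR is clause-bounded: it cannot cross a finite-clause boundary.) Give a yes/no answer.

No

The DP *each soprano* is contained in the relative clause *who mentored each soprano*, which is itself inside the adjunct *although both chefs who mentored each soprano resigned*.
The quantifier would have to escape first the RC and then the adjunct — two independent island violations.
The inverse ordering *each soprano* > *two archivists* is therefore underivable.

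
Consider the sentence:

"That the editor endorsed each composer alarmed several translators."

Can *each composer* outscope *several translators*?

*each composer* is embedded in the sentential subject *that the editor endorsed each composer*.
Clausal subjects are scope islands; QR from inside the subject into the matrix is barred.
*each composer* is confined to the island and cannot take scope over *several translators*.

No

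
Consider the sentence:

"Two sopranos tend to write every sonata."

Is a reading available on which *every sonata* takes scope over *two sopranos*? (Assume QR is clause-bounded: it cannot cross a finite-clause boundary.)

Infinitival complements of raising predicates do not block QR; *every sonata* and *two sopranos* are effectively clausemates.
Clause-internal QR can adjoin the lower DP above the subject, yielding the inverse reading.

Yes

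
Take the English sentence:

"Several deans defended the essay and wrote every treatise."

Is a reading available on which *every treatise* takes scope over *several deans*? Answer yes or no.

No

Structurally, *every treatise* is inside one conjunct of the coordinate structure (*wrote every treatise*).
A quantifier cannot raise out of one conjunct of a coordination across the whole coordinate structure — the CSC applies to QR.
*every treatise* > *several deans* would require crossing that boundary, which is illicit.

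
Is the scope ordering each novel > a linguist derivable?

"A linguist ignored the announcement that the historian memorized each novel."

The DP *each novel* is contained in the complex NP *the announcement that the historian memorized each novel*.
A that-clause complement to a noun is an island; QR cannot cross the NP boundary.
So the wide-scope reading for *each novel* is blocked.

No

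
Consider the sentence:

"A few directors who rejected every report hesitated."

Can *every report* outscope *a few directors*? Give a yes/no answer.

No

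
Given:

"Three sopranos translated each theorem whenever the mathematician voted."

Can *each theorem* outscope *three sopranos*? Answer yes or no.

The adjunct clause does not contain *each theorem*, which is the matrix object.
Since no island is crossed, the inverse ordering is licensed alongside surface scope.

Yes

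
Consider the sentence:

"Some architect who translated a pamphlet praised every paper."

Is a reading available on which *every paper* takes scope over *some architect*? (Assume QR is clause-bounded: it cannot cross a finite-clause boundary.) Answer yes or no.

*every paper* sits in the matrix clause, not in the relative clause on *some architect*.
Clause-internal QR can adjoin the lower DP above the subject, yielding the inverse reading.

Yes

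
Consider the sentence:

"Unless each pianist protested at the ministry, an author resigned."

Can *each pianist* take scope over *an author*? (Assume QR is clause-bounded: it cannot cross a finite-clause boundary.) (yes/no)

No

Structurally, *each pianist* is inside the adjunct clause *unless each pianist protested at the ministry*.
Since the clause is an adjunct (not a complement), the Adjunct Condition blocks QR across its edge.
*each pianist* is confined to the island and cannot take scope over *an author*.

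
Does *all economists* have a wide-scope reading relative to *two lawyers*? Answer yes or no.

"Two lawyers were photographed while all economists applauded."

No

The DP *all economists* is contained in the adjunct clause *while all economists applauded*.
Adverbial clauses are not L-marked, so they are barriers for QR — the quantifier cannot escape the adjunct.
So *all economists* cannot raise to a position above *two lawyers*.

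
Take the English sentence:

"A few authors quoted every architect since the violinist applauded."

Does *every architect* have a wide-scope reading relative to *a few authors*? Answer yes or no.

Yes

The adjunct island is irrelevant here — *every architect* and *a few authors* are both in the matrix clause.
QR within a single clause is free, so the lower quantifier may take scope over the higher one.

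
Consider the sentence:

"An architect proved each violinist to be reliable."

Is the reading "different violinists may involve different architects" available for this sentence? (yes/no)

The described interpretation is the *each violinist* > *an architect* scoping.
This is an ECM construction: *each violinist* is the infinitival subject, Case-marked by the matrix verb, and the infinitive is transparent for QR.
No island intervenes, so both surface and inverse scope are derivable.
The sentence is scopally ambiguous between *an architect* > *each violinist* and *each violinist* > *an architect*.

Yes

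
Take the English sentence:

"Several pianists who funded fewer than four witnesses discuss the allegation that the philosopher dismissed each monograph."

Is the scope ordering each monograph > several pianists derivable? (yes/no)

No

The target quantifier *each monograph* is part of the complex NP *the allegation that the philosopher dismissed each monograph*.
Since the clause is the complement of a nominal head, the CNPC blocks scope extraction.
Hence only narrow scope for *each monograph* (under *several pianists*) survives.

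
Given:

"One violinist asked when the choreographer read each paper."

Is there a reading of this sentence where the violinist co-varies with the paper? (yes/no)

The paraphrase describes the scope ordering *each paper* > *one violinist*.
Structurally, *each paper* is inside the embedded question *when the choreographer read each paper*.
The wh-island constraint blocks QR out of an embedded interrogative.
So *each paper* cannot raise high enough to outscope *one violinist*; only the surface ordering *one violinist* > *each paper* is available.

No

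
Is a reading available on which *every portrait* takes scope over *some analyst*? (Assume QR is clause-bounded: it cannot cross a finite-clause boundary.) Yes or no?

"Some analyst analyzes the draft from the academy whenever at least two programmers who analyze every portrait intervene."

*every portrait* sits inside the relative clause *who analyze every portrait*, which is itself inside the adjunct *whenever at least two programmers who analyze every portrait intervene*.
Two island boundaries intervene — the relative clause and the adjunct. Either alone would block QR.
The inverse ordering *every portrait* > *some analyst* is therefore underivable.
(Only the surface reading survives: one fixed analyst with respect to all the relevant portraits.)

No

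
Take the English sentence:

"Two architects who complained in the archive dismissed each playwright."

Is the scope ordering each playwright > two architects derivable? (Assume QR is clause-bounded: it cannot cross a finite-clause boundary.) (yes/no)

Yes

The relative clause *who complained in the archive* modifies *two architects*, but *each playwright* is not inside that relative clause — it is an argument of the matrix verb.
Since no island is crossed, the inverse ordering is licensed alongside surface scope.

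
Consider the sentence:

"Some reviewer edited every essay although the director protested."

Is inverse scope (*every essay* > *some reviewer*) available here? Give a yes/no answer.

Yes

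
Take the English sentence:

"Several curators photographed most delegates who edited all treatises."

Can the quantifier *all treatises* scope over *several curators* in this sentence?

No

*all treatises* sits inside the relative clause *who edited all treatises* modifying *most delegates*.
QR out of a relative clause is ruled out by the relative-clause island constraint.
*all treatises* > *several curators* would require crossing that boundary, which is illicit.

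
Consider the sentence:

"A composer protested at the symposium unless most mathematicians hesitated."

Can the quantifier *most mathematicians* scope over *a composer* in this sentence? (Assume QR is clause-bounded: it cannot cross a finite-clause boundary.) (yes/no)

No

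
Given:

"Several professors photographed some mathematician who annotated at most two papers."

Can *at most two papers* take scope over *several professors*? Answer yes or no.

No

*at most two papers* occurs within the relative clause *who annotated at most two papers* modifying *some mathematician*.
Relative clauses block scope extraction: QR cannot target a position outside the modified NP.
So *at most two papers* cannot raise to a position above *several professors*.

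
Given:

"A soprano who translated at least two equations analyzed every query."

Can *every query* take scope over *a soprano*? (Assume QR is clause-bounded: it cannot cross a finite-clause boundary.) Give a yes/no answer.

Yes

Although the sentence contains a relative clause (*who translated at least two equations*), *every query* is outside it, in the matrix VP.
No island intervenes, so both surface and inverse scope are derivable.
So *every query* > *a soprano* is among the available readings.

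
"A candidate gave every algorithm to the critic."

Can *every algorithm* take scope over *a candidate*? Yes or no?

Yes

*every algorithm* is the matrix object and *a candidate* the matrix subject; the two are clausemates.
Since no island is crossed, the inverse ordering is licensed alongside surface scope.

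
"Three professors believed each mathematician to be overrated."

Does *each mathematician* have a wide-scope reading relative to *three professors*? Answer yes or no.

Yes

*each mathematician* is the subject of an ECM infinitive — the infinitival complement of an ECM verb is not a scope island, so *each mathematician* can raise into the matrix clause.
With no island boundary between them, the object can take inverse scope over the subject via ordinary QR within the clause.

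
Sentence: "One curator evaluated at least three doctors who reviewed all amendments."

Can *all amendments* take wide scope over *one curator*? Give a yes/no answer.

No

The DP *all amendments* is contained in the relative clause *who reviewed all amendments* modifying *at least three doctors*.
Relative clauses are scope islands: a quantifier cannot QR out of a relative clause to take scope in the matrix clause.
So the wide-scope reading for *all amendments* is blocked.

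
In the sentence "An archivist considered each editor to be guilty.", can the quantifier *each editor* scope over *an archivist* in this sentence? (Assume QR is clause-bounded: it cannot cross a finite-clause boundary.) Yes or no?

Yes

The ECM infinitive is scope-transparent — *each editor* is free to raise above *an archivist*.
With no island boundary between them, the object can take inverse scope over the subject via ordinary QR within the clause.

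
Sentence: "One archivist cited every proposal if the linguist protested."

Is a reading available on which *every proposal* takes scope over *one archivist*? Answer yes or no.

Yes

Neither queried DP is inside the adjunct, so the adjunct-island constraint does not apply.
Nothing blocks QR of the lower DP to a position above the higher one, so inverse scope is available.
The sentence is scopally ambiguous between *one archivist* > *every proposal* and *every proposal* > *one archivist*.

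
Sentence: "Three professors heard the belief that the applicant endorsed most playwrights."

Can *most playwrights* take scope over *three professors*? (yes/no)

No

The target quantifier *most playwrights* is part of the complex NP *the belief that the applicant endorsed most playwrights*.
A that-clause complement to a noun is an island; QR cannot cross the NP boundary.
There is no licit LF on which *most playwrights* c-commands *three professors*.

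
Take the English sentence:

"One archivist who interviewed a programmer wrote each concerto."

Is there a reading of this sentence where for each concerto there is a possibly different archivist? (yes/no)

Yes

This is the *each concerto* > *one archivist* reading.
The RC *who interviewed a programmer* is an island, but *each concerto* is not inside it — it is the matrix object, a clausemate of *one archivist*.
Clause-internal QR can adjoin the lower DP above the subject, yielding the inverse reading.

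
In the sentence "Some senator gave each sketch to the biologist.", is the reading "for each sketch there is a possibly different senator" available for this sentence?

Yes

The described interpretation is the *each sketch* > *some senator* scoping.
Both DPs are arguments of the same predicate; there is no clause or island boundary between them.
Ordinary QR to a clause-peripheral position gives the wide-scope LF for the lower DP.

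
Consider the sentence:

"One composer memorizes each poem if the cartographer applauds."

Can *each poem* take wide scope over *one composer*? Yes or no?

Yes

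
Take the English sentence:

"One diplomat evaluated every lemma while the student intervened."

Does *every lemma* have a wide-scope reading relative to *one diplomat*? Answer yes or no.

The adjunct clause does not contain *every lemma*, which is the matrix object.
Clause-internal QR can adjoin the lower DP above the subject, yielding the inverse reading.
Both orderings are possible: *one diplomat* > *every lemma* and *every lemma* > *one diplomat*.

Yes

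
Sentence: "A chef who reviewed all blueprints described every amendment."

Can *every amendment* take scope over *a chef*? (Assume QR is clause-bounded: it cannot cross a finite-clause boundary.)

*every amendment* is a matrix argument; only *a chef* is modified by the relative clause *who reviewed all blueprints*, so the RC island is irrelevant to the target quantifier.
Nothing blocks QR of the lower DP to a position above the higher one, so inverse scope is available.

Yes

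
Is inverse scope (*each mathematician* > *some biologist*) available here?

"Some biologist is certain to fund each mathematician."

Yes

Infinitival complements of raising predicates do not block QR; *each mathematician* and *some biologist* are effectively clausemates.
Ordinary QR to a clause-peripheral position gives the wide-scope LF for the lower DP.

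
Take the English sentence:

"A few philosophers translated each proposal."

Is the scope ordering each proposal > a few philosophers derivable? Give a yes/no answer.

Both DPs are arguments of the same predicate; there is no clause or island boundary between them.
Since no island is crossed, the inverse ordering is licensed alongside surface scope.

Yes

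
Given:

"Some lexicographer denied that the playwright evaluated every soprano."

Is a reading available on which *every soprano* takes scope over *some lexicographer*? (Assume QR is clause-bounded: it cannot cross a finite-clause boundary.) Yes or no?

No

Structurally, *every soprano* is inside the finite complement clause *that the playwright evaluated every soprano*.
Finite CP is the ceiling for QR here, by assumption.
The inverse ordering *every soprano* > *some lexicographer* is therefore underivable.
(Only the surface reading survives: one fixed lexicographer with respect to all the relevant sopranos.)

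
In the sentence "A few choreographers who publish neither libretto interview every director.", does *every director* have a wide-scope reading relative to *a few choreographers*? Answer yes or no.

Although the sentence contains a relative clause (*who publish neither libretto*), *every director* is outside it, in the matrix VP.
QR within a single clause is free, so the lower quantifier may take scope over the higher one.
Both orderings are possible: *a few choreographers* > *every director* and *every director* > *a few choreographers*.

Yes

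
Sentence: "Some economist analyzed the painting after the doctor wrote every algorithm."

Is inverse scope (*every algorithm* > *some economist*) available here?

No

Structurally, *every algorithm* is inside the adjunct clause *after the doctor wrote every algorithm*.
Adjunct clauses are scope islands: a quantifier inside an adjunct cannot raise into the matrix clause.
*every algorithm* > *some economist* would require crossing that boundary, which is illicit.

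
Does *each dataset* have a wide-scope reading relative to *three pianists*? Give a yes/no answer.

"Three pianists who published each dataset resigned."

Structurally, *each dataset* is inside the relative clause *who published each dataset*.
A relative clause is a scope island — quantifier raising cannot cross its boundary.
So *each dataset* cannot raise high enough to outscope *three pianists*; only the surface ordering *three pianists* > *each dataset* is available.

No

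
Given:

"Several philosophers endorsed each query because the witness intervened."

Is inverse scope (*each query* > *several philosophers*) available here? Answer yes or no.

Yes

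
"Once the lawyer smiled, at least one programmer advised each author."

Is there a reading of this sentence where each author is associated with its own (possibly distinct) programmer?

The described interpretation is the *each author* > *at least one programmer* scoping.
Neither queried DP is inside the adjunct, so the adjunct-island constraint does not apply.
Clause-internal QR can adjoin the lower DP above the subject, yielding the inverse reading.

Yes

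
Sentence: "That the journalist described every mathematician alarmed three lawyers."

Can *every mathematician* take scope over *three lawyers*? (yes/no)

Structurally, *every mathematician* is inside the sentential subject *that the journalist described every mathematician*.
The Sentential Subject Constraint rules out raising the quantifier out of the that-clause subject.
*every mathematician* > *three lawyers* would require crossing that boundary, which is illicit.

No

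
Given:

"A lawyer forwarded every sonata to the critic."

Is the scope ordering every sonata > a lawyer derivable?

Yes

*every sonata* is the matrix object and *a lawyer* the matrix subject; the two are clausemates.
Since no island is crossed, the inverse ordering is licensed alongside surface scope.
The sentence is scopally ambiguous between *a lawyer* > *every sonata* and *every sonata* > *a lawyer*.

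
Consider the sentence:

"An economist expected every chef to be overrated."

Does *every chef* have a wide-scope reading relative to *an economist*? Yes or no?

Yes

The ECM infinitive is scope-transparent — *every chef* is free to raise above *an economist*.
Nothing blocks QR of the lower DP to a position above the higher one, so inverse scope is available.
So *every chef* > *an economist* is among the available readings.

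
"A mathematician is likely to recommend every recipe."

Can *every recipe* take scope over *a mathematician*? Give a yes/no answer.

Infinitival complements of raising predicates do not block QR; *every recipe* and *a mathematician* are effectively clausemates.
Clause-internal QR can adjoin the lower DP above the subject, yielding the inverse reading.

Yes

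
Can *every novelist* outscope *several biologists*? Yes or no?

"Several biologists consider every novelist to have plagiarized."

*every novelist* is the subject of an ECM infinitive — the infinitival complement of an ECM verb is not a scope island, so *every novelist* can raise into the matrix clause.
With no island boundary between them, the object can take inverse scope over the subject via ordinary QR within the clause.
So *every novelist* > *several biologists* is among the available readings.

Yes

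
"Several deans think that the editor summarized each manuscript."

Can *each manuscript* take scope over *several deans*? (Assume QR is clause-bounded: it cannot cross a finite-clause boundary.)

*each manuscript* occurs within the finite complement clause *that the editor summarized each manuscript*.
Under clause-bounded QR, a quantifier in an embedded finite clause cannot raise into the matrix clause.
There is no licit LF on which *each manuscript* c-commands *several deans*.

No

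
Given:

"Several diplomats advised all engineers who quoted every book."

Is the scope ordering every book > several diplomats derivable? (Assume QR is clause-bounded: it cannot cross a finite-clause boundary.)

*every book* occurs within the relative clause *who quoted every book* modifying *all engineers*.
QR out of a relative clause is ruled out by the relative-clause island constraint.
So *every book* cannot raise to a position above *several diplomats*.

No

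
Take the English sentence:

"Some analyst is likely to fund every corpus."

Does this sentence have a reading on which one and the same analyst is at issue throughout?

Yes

The paraphrase describes the scope ordering *some analyst* > *every corpus*.
Surface scope (*some analyst* > *every corpus*) is always derivable; islands only block QR, not in-situ interpretation.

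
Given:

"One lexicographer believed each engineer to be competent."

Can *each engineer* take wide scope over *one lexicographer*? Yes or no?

ECM infinitives lack a CP barrier, so *each engineer* can QR over the matrix subject *one lexicographer*.
No island intervenes, so both surface and inverse scope are derivable.
Both orderings are possible: *one lexicographer* > *each engineer* and *each engineer* > *one lexicographer*.

Yes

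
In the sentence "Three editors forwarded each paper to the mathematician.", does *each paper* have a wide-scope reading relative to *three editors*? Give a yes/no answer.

Both DPs are arguments of the same predicate; there is no clause or island boundary between them.
With no island boundary between them, the object can take inverse scope over the subject via ordinary QR within the clause.
So *each paper* > *three editors* is among the available readings.

Yes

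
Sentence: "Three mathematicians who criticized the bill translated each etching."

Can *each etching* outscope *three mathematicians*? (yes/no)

Although the sentence contains a relative clause (*who criticized the bill*), *each etching* is outside it, in the matrix VP.
QR within a single clause is free, so the lower quantifier may take scope over the higher one.

Yes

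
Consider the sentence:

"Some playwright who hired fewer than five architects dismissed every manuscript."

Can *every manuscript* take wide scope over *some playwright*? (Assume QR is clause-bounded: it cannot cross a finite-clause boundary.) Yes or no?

Yes

*every manuscript* is a matrix argument; only *some playwright* is modified by the relative clause *who hired fewer than five architects*, so the RC island is irrelevant to the target quantifier.
Clause-internal QR can adjoin the lower DP above the subject, yielding the inverse reading.
So *every manuscript* > *some playwright* is among the available readings.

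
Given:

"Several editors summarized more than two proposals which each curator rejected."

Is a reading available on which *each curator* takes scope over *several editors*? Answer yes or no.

No

*each curator* occurs within the relative clause *which each curator rejected* modifying *more than two proposals*.
Quantifiers inside a relative clause are trapped there; the RC boundary blocks QR.
So *each curator* cannot raise to a position above *several editors*.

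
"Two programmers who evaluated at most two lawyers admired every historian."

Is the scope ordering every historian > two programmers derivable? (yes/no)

Yes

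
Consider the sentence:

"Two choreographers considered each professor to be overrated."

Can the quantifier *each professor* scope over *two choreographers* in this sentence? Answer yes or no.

Yes

This is an ECM construction: *each professor* is the infinitival subject, Case-marked by the matrix verb, and the infinitive is transparent for QR.
Since no island is crossed, the inverse ordering is licensed alongside surface scope.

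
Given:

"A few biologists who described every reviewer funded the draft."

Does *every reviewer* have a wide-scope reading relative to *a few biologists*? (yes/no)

*every reviewer* occurs within the relative clause *who described every reviewer*.
Relative clauses are scope islands: a quantifier cannot QR out of a relative clause to take scope in the matrix clause.
So the wide-scope reading for *every reviewer* is blocked.

No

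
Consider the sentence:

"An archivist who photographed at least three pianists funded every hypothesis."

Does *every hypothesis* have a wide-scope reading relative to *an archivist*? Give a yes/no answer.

The RC *who photographed at least three pianists* is an island, but *every hypothesis* is not inside it — it is the matrix object, a clausemate of *an archivist*.
QR within a single clause is free, so the lower quantifier may take scope over the higher one.
Both orderings are possible: *an archivist* > *every hypothesis* and *every hypothesis* > *an archivist*.

Yes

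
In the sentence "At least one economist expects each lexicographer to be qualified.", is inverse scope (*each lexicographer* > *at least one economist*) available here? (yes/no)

*each lexicographer* is an ECM subject; ECM complements are not islands, and the embedded quantifier may take matrix scope.
Since no island is crossed, the inverse ordering is licensed alongside surface scope.

Yes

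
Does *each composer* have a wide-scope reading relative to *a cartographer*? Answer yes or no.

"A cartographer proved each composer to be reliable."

This is an ECM construction: *each composer* is the infinitival subject, Case-marked by the matrix verb, and the infinitive is transparent for QR.
Since no island is crossed, the inverse ordering is licensed alongside surface scope.
The sentence is scopally ambiguous between *a cartographer* > *each composer* and *each composer* > *a cartographer*.

Yes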